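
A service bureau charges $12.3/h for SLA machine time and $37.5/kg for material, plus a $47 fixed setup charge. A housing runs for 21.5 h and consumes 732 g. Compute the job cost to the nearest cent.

$338.90

Machine cost = 12.3 × 21.5, so $264.45.
Material charge = 37.5 × 732/1000 = $27.45.
Adding setup: 264.45 + 27.45 + 47 → $338.90.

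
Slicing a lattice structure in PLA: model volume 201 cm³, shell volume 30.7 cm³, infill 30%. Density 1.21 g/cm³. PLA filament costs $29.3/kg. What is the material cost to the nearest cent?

$2.90

Volume inside the shell = 201 − 30.7 = 170.3 cm³.
Infill volume = 0.30 × 170.3, so 51.09 cm³.
Deposited volume = 30.7 + 51.09 = 81.79 cm³.
Mass: 81.79 × 1.21 → 98.9659 g.
At $29.3/kg: 98.9659/1000 × 29.3 = $2.90.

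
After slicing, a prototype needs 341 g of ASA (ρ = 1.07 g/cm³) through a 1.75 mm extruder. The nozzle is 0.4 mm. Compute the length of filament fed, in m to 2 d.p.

Volume = 341 g / 1.07 g·cm⁻³ = 318.6916 cm³ = 318691.6 mm³.
Cross-section of 1.75 mm filament: π·(1.75/2)² = 2.4053 mm².
L = V/A = 318691.6/2.4053 = 132495.57 mm → 132.50 m.

132.50 m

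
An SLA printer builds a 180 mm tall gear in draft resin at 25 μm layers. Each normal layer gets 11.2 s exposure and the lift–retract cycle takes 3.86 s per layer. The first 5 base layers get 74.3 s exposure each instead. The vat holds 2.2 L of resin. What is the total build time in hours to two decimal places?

30.21 hours

Number of layers: 180 / 0.025 → 7200 (rounded up).
Base layers = 5 × (74.3 + 3.86) = 390.8 s.
Regular layers: 7195 × (11.2 + 3.86) → 108356.7 s.
Total = 390.8 + 108356.7 = 108747.5 s = 30.21 hours.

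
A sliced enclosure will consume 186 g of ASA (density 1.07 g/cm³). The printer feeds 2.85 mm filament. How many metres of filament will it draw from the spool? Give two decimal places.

27.25 m

Extruded volume: 186/1.07 = 173.8318 cm³ (173831.8 mm³).
A = π r² = π × 1.425² = 6.3794 mm².
Length = 173831.8 / 6.3794 = 27248.93 mm = 27.25 m.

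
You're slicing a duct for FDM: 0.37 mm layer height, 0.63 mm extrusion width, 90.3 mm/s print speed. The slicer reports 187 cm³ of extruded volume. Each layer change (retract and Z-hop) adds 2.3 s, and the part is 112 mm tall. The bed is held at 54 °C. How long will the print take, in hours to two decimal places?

2.66 hours

Line area = 0.37 × 0.63, so 0.2331 mm².
Total extruded path = 187000/0.2331 = 802230.8 mm.
Print-move time: 802230.8 / 90.3 → 8884.1 s.
Number of layers: 112 / 0.37 → 303 (rounded up).
Non-print overhead = 303 × 2.3 = 696.9 s.
Altogether 8884.1 + 696.9 = 9581 s, i.e. 2.66 hours.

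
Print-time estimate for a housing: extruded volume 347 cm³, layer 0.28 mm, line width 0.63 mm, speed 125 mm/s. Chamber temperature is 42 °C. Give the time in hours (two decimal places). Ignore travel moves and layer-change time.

4.37 hours

Line area = 0.28 × 0.63 = 0.1764 mm².
Path length: 347000 mm³ / 0.1764 mm² → 1967120.2 mm.
Time extruding = 1967120.2 / 125 = 15737 s.
That's 15737 s → 4.37 hours.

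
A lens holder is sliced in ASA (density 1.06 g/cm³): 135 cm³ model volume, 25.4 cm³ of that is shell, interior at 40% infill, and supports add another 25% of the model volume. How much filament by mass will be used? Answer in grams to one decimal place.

Infill region = 135 − 25.4, so 109.6 cm³.
Infill volume = 0.40 × 109.6, so 43.84 cm³.
Support = 0.25 × 135 = 33.75 cm³.
Deposited volume: 25.4 + 43.84 + 33.75 → 102.99 cm³.
Mass = 102.99 × 1.06, so 109.1694 g.

109.2 g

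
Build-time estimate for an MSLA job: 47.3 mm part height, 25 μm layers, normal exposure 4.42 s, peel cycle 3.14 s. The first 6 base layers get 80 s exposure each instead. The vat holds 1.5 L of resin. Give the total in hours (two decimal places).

Layer count = ceil(47.3 / 0.025) = 1892.
Base layers = 6 × (80 + 3.14), so 498.84 s.
Regular layers = 1886 × (4.42 + 3.14), so 14258.16 s.
Total = 498.84 + 14258.16 = 14757 s = 4.10 hours.

4.10 hours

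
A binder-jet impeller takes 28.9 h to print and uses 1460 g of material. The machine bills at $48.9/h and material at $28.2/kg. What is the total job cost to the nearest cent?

Machine-time cost = 48.9 × 28.9 = $1413.21.
Feedstock cost = 28.2 × 1460/1000, so $41.172.
Job cost: 1413.21 + 41.172 = 1454.382 ≈ $1454.38.

$1454.38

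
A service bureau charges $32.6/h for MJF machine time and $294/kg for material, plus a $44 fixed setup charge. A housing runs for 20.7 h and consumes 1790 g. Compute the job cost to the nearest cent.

$1245.08

Time charge: 32.6 × 20.7 → $674.82.
Material charge: 294 × 1790/1000 → $526.26.
Total = 674.82 + 526.26 + 44 = $1245.08.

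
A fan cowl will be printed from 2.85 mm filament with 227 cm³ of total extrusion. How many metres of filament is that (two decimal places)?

Cross-section of 2.85 mm filament: π·(2.85/2)² = 6.3794 mm².
Length = 227 cm³ / 6.3794 mm² = 227000 / 6.3794 = 35583.28 mm = 35.58 m.

35.58 m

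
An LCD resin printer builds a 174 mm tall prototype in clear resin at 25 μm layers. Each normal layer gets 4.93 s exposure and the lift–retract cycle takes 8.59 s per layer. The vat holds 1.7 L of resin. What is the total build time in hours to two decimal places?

Layer count = ceil(174 / 0.025) = 6960.
Each layer takes: 4.93 + 8.59 → 13.52 s.
Build time: 6960 × 13.52 s = 94099.2 s, i.e. 26.14 hours.

26.14 hours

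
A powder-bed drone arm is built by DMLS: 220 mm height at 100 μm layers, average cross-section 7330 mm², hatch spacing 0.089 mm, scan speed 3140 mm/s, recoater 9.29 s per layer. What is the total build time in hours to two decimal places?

21.71 hours

Number of layers: 220 / 0.1 → 2200 (rounded up).
Hatch length per layer = 7330 / 0.089 = 82359.6 mm.
Per-layer scan time = 82359.6 / 3140 = 26.2292 s.
Layer cycle = 26.2292 + 9.29, so 35.5192 s.
Build time = 2200 × 35.5192 = 78142.24 s = 21.71 hours.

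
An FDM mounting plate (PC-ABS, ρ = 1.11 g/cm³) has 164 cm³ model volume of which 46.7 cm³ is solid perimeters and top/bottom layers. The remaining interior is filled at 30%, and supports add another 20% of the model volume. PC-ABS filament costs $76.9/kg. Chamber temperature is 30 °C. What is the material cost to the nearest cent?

$9.79

Interior volume = 164 − 46.7 = 117.3 cm³.
Infill volume = 0.30 × 117.3, so 35.19 cm³.
Support: 0.20 × 164 → 32.8 cm³.
Deposited volume: 46.7 + 35.19 + 32.8 → 114.69 cm³.
Mass = 114.69 × 1.11 = 127.3059 g.
At $76.9/kg: 127.3059/1000 × 76.9 = $9.79.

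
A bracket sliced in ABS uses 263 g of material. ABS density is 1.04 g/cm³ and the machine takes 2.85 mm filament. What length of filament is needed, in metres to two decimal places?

Extruded volume: 263/1.04 = 252.8846 cm³ (252884.6 mm³).
Cross-section of 2.85 mm filament: π·(2.85/2)² = 6.3794 mm².
L = V/A = 252884.6/6.3794 = 39640.81 mm → 39.64 m.

39.64 m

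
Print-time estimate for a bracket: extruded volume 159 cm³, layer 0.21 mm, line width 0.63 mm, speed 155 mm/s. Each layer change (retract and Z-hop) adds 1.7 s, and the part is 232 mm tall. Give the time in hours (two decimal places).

Line area = 0.21 × 0.63 = 0.1323 mm².
Total extruded path = 159000/0.1323 = 1201814.1 mm.
Print-move time = 1201814.1 / 155 = 7753.6 s.
Layers = ⌈232/0.21⌉ = 1105.
Layer-change overhead = 1105 × 1.7, so 1878.5 s.
Total = 7753.6 + 1878.5 = 9632.1 s = 2.68 hours.

2.68 hours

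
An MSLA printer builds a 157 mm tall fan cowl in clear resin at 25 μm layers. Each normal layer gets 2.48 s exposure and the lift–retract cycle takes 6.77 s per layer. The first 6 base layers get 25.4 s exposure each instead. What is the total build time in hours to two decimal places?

Layers = ⌈157/0.025⌉ = 6280.
Bottom layers = 6 × (25.4 + 6.77), so 193.02 s.
Remaining layers = 6274 × (2.48 + 6.77), so 58034.5 s.
Sum: 193.02 + 58034.5 = 58227.52 s → 16.17 hours.

16.17 hours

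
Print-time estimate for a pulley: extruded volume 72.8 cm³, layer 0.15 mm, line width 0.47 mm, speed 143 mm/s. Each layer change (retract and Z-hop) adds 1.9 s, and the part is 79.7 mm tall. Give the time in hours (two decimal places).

Line area = 0.15 × 0.47 = 0.0705 mm².
Total extruded path = 72800/0.0705 = 1032624.1 mm.
Extrusion time = 1032624.1 / 143 = 7221.1 s.
Layer count = ceil(79.7 / 0.15) = 532.
Non-print overhead: 532 × 1.9 → 1010.8 s.
Altogether 7221.1 + 1010.8 = 8231.9 s, i.e. 2.29 hours.

2.29 hours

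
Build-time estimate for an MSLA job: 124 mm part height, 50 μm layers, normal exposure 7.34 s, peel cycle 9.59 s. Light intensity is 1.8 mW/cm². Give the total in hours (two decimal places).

11.66 hours

Layers = ⌈124/0.05⌉ = 2480.
Each layer takes: 7.34 + 9.59 → 16.93 s.
Total = 2480 × 16.93 = 41986.4 s = 11.66 hours.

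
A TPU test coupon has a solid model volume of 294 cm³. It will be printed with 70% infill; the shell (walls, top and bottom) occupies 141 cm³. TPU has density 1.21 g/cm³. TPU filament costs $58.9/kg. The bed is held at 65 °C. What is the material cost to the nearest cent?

Interior volume: 294 − 141 → 153 cm³.
Infill deposited = 0.70 × 153, so 107.1 cm³.
Deposited volume = 141 + 107.1 = 248.1 cm³.
Mass: 248.1 × 1.21 → 300.201 g.
Cost = 300.201 g / 1000 × $58.9/kg = $17.68.

$17.68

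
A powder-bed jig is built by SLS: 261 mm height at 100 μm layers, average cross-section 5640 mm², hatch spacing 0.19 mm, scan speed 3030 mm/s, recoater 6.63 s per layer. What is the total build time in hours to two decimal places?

11.91 hours

Layers = ⌈261/0.1⌉ = 2610.
Scan path per layer = 5640 / 0.19 = 29684.2 mm.
Scan time per layer: 29684.2 / 3030 → 9.7968 s.
Per-layer time = 9.7968 + 6.63, so 16.4268 s.
2610 layers × 16.4268 s/layer = 42873.948 s, i.e. 11.91 hours.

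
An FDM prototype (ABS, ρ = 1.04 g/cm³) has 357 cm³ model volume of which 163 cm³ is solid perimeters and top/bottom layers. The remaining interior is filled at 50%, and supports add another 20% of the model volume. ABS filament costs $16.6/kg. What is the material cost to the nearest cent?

$5.72

Interior volume = 357 − 163, so 194 cm³.
Infill volume = 0.50 × 194, so 97 cm³.
Support = 0.20 × 357 = 71.4 cm³.
Total printed volume = 163 + 97 + 71.4, so 331.4 cm³.
Mass = 331.4 × 1.04, so 344.656 g.
At $16.6/kg: 344.656/1000 × 16.6 = $5.72.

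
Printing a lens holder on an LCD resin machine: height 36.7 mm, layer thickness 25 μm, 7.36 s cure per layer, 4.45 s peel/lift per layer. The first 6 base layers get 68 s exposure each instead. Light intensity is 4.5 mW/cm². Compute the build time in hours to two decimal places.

4.92 hours

Layers = ⌈36.7/0.025⌉ = 1468.
Burn-in layers = 6 × (68 + 4.45) = 434.7 s.
Normal layers: 1462 × (7.36 + 4.45) → 17266.22 s.
Total = 434.7 + 17266.22 = 17700.92 s = 4.92 hours.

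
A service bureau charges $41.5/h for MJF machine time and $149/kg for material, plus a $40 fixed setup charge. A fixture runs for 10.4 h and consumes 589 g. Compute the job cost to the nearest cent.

Machine-time cost: 41.5 × 10.4 → $431.60.
Material charge = 149 × 589/1000, so $87.761.
Total = 431.60 + 87.761 + 40 = 559.361 ≈ $559.36.

$559.36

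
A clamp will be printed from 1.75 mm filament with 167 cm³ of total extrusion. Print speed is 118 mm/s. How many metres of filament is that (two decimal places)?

Filament cross-section = π × (1.75/2)² = 2.4053 mm².
Length = 167 cm³ / 2.4053 mm² = 167000 / 2.4053 = 69430.01 mm = 69.43 m.

69.43 m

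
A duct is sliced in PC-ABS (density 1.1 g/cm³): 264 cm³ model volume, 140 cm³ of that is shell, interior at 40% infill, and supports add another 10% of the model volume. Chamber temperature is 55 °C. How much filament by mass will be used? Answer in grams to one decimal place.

237.6 g

Infill region = 264 − 140 = 124 cm³.
Infill deposited = 0.40 × 124 = 49.6 cm³.
Support = 0.10 × 264, so 26.4 cm³.
Total printed volume = 140 + 49.6 + 26.4, so 216 cm³.
Mass: 216 × 1.1 → 237.6 g.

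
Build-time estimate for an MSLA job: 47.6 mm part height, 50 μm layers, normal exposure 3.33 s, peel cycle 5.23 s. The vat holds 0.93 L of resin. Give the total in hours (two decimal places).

2.26 hours

Layer count = ceil(47.6 / 0.05) = 952.
Per-layer time = 3.33 + 5.23 = 8.56 s.
Total = 952 × 8.56 = 8149.12 s = 2.26 hours.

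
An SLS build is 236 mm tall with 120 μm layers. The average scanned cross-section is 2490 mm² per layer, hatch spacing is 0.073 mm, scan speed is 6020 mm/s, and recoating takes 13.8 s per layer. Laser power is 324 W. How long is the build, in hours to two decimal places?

Number of layers: 236 / 0.12 → 1967 (rounded up).
Hatch length per layer: 2490 / 0.073 → 34109.6 mm.
Per-layer scan time: 34109.6 / 6020 → 5.666 s.
Layer cycle = 5.666 + 13.8 = 19.466 s.
1967 layers × 19.466 s/layer = 38289.622 s, i.e. 10.64 hours.

10.64 hours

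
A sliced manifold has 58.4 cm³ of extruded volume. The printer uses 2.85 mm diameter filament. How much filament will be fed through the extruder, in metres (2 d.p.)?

9.15 m

A = π r² = π × 1.425² = 6.3794 mm².
Length = 58.4 cm³ / 6.3794 mm² = 58400 / 6.3794 = 9154.47 mm = 9.15 m.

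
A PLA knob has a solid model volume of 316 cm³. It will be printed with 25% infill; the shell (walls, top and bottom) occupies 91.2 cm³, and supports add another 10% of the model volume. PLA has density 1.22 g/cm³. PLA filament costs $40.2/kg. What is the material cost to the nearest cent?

Interior volume: 316 − 91.2 → 224.8 cm³.
Infill deposited: 0.25 × 224.8 → 56.2 cm³.
Support = 0.10 × 316, so 31.6 cm³.
Total extruded = 91.2 + 56.2 + 31.6 = 179 cm³.
Mass = 179 × 1.22, so 218.38 g.
At $40.2/kg: 218.38/1000 × 40.2 = $8.78.

$8.78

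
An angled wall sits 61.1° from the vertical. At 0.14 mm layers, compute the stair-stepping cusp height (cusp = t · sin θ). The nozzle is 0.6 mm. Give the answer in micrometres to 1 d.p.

h_c = t·sin θ = 0.14 × 0.8755 = 0.12257 mm (122.6 μm).

122.6 μm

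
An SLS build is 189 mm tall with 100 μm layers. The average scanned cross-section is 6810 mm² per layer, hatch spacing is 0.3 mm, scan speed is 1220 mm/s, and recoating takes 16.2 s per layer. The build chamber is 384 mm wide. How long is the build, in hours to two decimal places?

18.27 hours

Layers = ⌈189/0.1⌉ = 1890.
Scan path per layer = 6810 / 0.3 = 22700 mm.
Scan time per layer = 22700 / 1220, so 18.6066 s.
Layer cycle = 18.6066 + 16.2, so 34.8066 s.
Total: 1890 × 34.8066 s = 65784.474 s → 18.27 hours.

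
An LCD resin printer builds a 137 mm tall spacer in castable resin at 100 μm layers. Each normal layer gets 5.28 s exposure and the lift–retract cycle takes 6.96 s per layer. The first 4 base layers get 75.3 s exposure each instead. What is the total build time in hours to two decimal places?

4.74 hours

Layers = ⌈137/0.1⌉ = 1370.
Burn-in layers: 4 × (75.3 + 6.96) → 329.04 s.
Normal layers = 1366 × (5.28 + 6.96) = 16719.84 s.
Sum: 329.04 + 16719.84 = 17048.88 s → 4.74 hours.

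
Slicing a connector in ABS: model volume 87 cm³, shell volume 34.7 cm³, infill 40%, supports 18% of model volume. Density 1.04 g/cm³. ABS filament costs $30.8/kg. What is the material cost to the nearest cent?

Interior volume: 87 − 34.7 → 52.3 cm³.
Deposited infill = 0.40 × 52.3 = 20.92 cm³.
Support = 0.18 × 87, so 15.66 cm³.
Total printed volume = 34.7 + 20.92 + 15.66 = 71.28 cm³.
Mass = 71.28 × 1.04, so 74.1312 g.
At $30.8/kg: 74.1312/1000 × 30.8 = $2.28.

$2.28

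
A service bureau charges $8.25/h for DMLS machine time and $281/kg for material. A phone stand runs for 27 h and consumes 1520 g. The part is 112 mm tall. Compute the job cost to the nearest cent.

Machine cost = 8.25 × 27 = $222.75.
Material cost = 281 × 1520/1000, so $427.12.
Job cost: 222.75 + 427.12 = $649.87.

$649.87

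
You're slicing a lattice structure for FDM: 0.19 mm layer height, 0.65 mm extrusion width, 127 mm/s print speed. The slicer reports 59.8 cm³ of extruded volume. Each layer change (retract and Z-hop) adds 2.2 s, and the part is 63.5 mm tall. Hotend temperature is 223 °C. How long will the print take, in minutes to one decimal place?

Line area = 0.19 × 0.65 = 0.1235 mm².
Path length: 59800 mm³ / 0.1235 mm² → 484210.5 mm.
Time extruding = 484210.5 / 127, so 3812.7 s.
Layer count = ceil(63.5 / 0.19) = 335.
Layer-change overhead = 335 × 2.2 = 737 s.
Altogether 3812.7 + 737 = 4549.7 s, i.e. 75.8 minutes.

75.8 minutes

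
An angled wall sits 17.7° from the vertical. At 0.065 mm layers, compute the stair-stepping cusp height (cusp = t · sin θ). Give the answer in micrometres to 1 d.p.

h_c = t·sin θ = 0.065 × 0.3040 = 0.01976 mm (19.8 μm).

19.8 μm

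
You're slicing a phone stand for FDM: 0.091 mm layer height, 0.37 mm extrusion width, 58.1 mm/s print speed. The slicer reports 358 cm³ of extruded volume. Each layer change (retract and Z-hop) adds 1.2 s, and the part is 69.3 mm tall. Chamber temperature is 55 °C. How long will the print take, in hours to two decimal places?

Bead cross-section = 0.091 × 0.37, so 0.03367 mm².
Toolpath length = 358 cm³ / 0.03367 mm² = 358000 / 0.03367 = 10632610.6 mm.
Print-move time: 10632610.6 / 58.1 → 183005.3 s.
Number of layers: 69.3 / 0.091 → 762 (rounded up).
Z-hop total = 762 × 1.2 = 914.4 s.
Total = 183005.3 + 914.4 = 183919.7 s = 51.09 hours.

51.09 hours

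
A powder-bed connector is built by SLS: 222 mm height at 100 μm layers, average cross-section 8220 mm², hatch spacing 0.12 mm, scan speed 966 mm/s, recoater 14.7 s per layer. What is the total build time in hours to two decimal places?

Layers = ⌈222/0.1⌉ = 2220.
Hatch length per layer: 8220 / 0.12 → 68500 mm.
Scan time per layer: 68500 / 966 → 70.911 s.
Per-layer time = 70.911 + 14.7, so 85.611 s.
2220 layers × 85.611 s/layer = 190056.42 s, i.e. 52.79 hours.

52.79 hours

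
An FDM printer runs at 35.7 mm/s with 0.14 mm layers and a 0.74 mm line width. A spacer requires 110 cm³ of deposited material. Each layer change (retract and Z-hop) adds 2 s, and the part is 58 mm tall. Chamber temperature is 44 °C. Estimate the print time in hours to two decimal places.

8.49 hours

Line area = 0.14 × 0.74, so 0.1036 mm².
Toolpath length = 110 cm³ / 0.1036 mm² = 110000 / 0.1036 = 1061776.1 mm.
Extrusion time: 1061776.1 / 35.7 → 29741.6 s.
Number of layers: 58 / 0.14 → 415 (rounded up).
Non-print overhead: 415 × 2 → 830 s.
Altogether 29741.6 + 830 = 30571.6 s, i.e. 8.49 hours.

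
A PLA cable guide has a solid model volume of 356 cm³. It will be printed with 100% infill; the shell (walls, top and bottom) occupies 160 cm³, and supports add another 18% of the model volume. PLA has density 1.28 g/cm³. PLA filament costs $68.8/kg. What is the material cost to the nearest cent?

$36.99

Volume inside the shell = 356 − 160 = 196 cm³.
Deposited infill: 1.00 × 196 → 196 cm³.
Support = 0.18 × 356, so 64.08 cm³.
Total extruded = 160 + 196 + 64.08, so 420.08 cm³.
Mass: 420.08 × 1.28 → 537.7024 g.
At $68.8/kg: 537.7024/1000 × 68.8 = $36.99.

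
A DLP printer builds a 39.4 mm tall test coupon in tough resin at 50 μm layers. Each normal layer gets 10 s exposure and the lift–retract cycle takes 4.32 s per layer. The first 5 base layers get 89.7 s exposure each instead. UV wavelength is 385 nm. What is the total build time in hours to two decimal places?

Number of layers: 39.4 / 0.05 → 788 (rounded up).
Bottom layers = 5 × (89.7 + 4.32), so 470.1 s.
Remaining layers = 783 × (10 + 4.32) = 11212.56 s.
Total = 470.1 + 11212.56 = 11682.66 s = 3.25 hours.

3.25 hours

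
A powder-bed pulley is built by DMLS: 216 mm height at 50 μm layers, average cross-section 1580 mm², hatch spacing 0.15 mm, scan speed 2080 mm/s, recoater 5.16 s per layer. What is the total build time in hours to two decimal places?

12.27 hours

Layer count = ceil(216 / 0.05) = 4320.
Scan path per layer: 1580 / 0.15 → 10533.3 mm.
Laser time per layer = 10533.3 / 2080, so 5.0641 s.
Time per layer = 5.0641 + 5.16, so 10.2241 s.
4320 layers × 10.2241 s/layer = 44168.112 s, i.e. 12.27 hours.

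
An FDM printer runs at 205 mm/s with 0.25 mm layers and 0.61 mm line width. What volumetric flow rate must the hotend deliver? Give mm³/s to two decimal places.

31.26

A = 0.25 × 0.61 = 0.1525 mm².
Q = v·A = 205 × 0.1525 = 31.26 mm³/s.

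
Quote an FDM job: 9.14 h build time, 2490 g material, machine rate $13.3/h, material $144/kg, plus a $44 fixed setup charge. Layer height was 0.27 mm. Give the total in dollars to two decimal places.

Time charge = 13.3 × 9.14 = $121.562.
Material cost = 144 × 2490/1000 = $358.56.
Total = 121.562 + 358.56 + 44 = 524.122 ≈ $524.12.

$524.12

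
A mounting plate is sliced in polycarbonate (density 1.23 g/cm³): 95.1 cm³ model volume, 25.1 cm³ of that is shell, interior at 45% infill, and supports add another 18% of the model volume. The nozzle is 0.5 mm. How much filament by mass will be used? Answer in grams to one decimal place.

90.7 g

Interior volume = 95.1 − 25.1, so 70 cm³.
Infill volume = 0.45 × 70 = 31.5 cm³.
Support: 0.18 × 95.1 → 17.118 cm³.
Total extruded: 25.1 + 31.5 + 17.118 → 73.718 cm³.
Mass = 73.718 × 1.23, so 90.67314 g.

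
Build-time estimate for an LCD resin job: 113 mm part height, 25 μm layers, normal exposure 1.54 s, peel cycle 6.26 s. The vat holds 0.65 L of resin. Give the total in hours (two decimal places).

Number of layers: 113 / 0.025 → 4520 (rounded up).
Cycle time: 1.54 + 6.26 → 7.8 s.
Build time: 4520 × 7.8 s = 35256 s, i.e. 9.79 hours.

9.79 hours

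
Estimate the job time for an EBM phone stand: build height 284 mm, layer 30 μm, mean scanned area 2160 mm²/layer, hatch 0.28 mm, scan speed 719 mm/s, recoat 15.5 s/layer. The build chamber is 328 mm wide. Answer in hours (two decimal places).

68.98 hours

Number of layers: 284 / 0.03 → 9467 (rounded up).
Per-layer scan distance = 2160 / 0.28 = 7714.3 mm.
Beam time per layer: 7714.3 / 719 → 10.7292 s.
Time per layer: 10.7292 + 15.5 → 26.2292 s.
Total: 9467 × 26.2292 s = 248311.8364 s → 68.98 hours.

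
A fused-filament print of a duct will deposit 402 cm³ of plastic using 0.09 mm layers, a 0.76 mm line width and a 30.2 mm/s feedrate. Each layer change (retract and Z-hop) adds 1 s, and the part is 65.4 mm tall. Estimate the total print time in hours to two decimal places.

54.26 hours

Bead cross-section = 0.09 × 0.76 = 0.0684 mm².
Path length: 402000 mm³ / 0.0684 mm² → 5877193 mm.
Extrusion time: 5877193 / 30.2 → 194609 s.
Layers = ⌈65.4/0.09⌉ = 727.
Non-print overhead = 727 × 1 = 727 s.
Altogether 194609 + 727 = 195336 s, i.e. 54.26 hours.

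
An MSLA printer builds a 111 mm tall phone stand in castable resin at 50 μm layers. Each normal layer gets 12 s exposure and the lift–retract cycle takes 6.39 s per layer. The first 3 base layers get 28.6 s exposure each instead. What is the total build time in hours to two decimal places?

11.35 hours

Number of layers: 111 / 0.05 → 2220 (rounded up).
Base layers = 3 × (28.6 + 6.39) = 104.97 s.
Regular layers = 2217 × (12 + 6.39) = 40770.63 s.
Sum: 104.97 + 40770.63 = 40875.6 s → 11.35 hours.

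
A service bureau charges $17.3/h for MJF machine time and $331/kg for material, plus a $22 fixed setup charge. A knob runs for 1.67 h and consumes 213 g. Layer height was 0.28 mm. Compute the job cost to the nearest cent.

Machine cost = 17.3 × 1.67, so $28.891.
Material cost = 331 × 213/1000 = $70.503.
Adding setup: 28.891 + 70.503 + 22 → 121.394 ≈ $121.39.

$121.39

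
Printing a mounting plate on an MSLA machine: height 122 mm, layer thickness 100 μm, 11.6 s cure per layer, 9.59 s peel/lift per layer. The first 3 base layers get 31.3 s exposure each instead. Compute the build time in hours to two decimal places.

Layers = ⌈122/0.1⌉ = 1220.
Bottom layers = 3 × (31.3 + 9.59), so 122.67 s.
Normal layers: 1217 × (11.6 + 9.59) → 25788.23 s.
Sum: 122.67 + 25788.23 = 25910.9 s → 7.20 hours.

7.20 hours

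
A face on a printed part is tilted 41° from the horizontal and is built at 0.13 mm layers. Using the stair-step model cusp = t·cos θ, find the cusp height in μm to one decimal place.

Cusp = layer height × cos(41°) = 0.13 × 0.7547 = 0.098111 mm = 98.1 μm.

98.1 μm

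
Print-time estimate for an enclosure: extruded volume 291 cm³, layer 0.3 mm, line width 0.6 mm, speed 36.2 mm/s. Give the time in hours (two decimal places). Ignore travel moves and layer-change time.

Bead cross-section = 0.3 × 0.6 = 0.18 mm².
Path length: 291000 mm³ / 0.18 mm² → 1616666.7 mm.
Print-move time = 1616666.7 / 36.2, so 44659.3 s.
In the requested units: 44659.3 s = 12.41 hours.

12.41 hours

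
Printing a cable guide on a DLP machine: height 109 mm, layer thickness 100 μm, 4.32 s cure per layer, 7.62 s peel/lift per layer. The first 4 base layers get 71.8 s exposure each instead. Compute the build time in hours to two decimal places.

3.69 hours

Layer count = ceil(109 / 0.1) = 1090.
Base layers: 4 × (71.8 + 7.62) → 317.68 s.
Normal layers: 1086 × (4.32 + 7.62) → 12966.84 s.
Sum: 317.68 + 12966.84 = 13284.52 s → 3.69 hours.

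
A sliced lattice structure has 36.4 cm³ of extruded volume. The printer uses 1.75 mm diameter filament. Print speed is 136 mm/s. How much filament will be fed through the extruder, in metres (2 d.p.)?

A = π r² = π × 0.875² = 2.4053 mm².
Length = 36.4 cm³ / 2.4053 mm² = 36400 / 2.4053 = 15133.25 mm = 15.13 m.

15.13 m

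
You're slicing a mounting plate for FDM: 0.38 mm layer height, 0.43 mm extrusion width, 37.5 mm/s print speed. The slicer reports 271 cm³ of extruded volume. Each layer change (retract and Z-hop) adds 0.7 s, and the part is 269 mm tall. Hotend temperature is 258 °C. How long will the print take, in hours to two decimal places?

Extrusion cross-section = 0.38 × 0.43 = 0.1634 mm².
Toolpath length = 271 cm³ / 0.1634 mm² = 271000 / 0.1634 = 1658506.7 mm.
Print-move time: 1658506.7 / 37.5 → 44226.8 s.
Layers = ⌈269/0.38⌉ = 708.
Layer-change overhead = 708 × 0.7, so 495.6 s.
Total = 44226.8 + 495.6 = 44722.4 s = 12.42 hours.

12.42 hours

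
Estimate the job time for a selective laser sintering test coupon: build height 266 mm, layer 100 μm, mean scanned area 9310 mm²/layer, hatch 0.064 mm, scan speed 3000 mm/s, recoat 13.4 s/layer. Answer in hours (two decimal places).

Layers = ⌈266/0.1⌉ = 2660.
Per-layer scan distance: 9310 / 0.064 → 145468.8 mm.
Scan time per layer = 145468.8 / 3000, so 48.4896 s.
Time per layer = 48.4896 + 13.4 = 61.8896 s.
2660 layers × 61.8896 s/layer = 164626.336 s, i.e. 45.73 hours.

45.73 hours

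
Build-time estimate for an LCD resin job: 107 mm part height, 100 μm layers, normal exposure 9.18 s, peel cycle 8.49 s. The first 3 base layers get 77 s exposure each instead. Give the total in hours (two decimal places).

5.31 hours

Layers = ⌈107/0.1⌉ = 1070.
Burn-in layers: 3 × (77 + 8.49) → 256.47 s.
Normal layers = 1067 × (9.18 + 8.49), so 18853.89 s.
Sum: 256.47 + 18853.89 = 19110.36 s → 5.31 hours.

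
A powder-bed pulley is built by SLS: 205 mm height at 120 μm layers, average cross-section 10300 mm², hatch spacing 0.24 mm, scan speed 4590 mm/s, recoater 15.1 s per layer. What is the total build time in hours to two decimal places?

11.61 hours

Number of layers: 205 / 0.12 → 1709 (rounded up).
Hatch length per layer = 10300 / 0.24 = 42916.7 mm.
Per-layer scan time = 42916.7 / 4590 = 9.35 s.
Time per layer = 9.35 + 15.1, so 24.45 s.
Build time = 1709 × 24.45 = 41785.05 s = 11.61 hours.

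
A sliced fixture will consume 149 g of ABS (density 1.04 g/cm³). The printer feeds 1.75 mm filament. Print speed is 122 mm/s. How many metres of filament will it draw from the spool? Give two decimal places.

59.56 m

Volume = 149 g / 1.04 g·cm⁻³ = 143.2692 cm³ = 143269.2 mm³.
Filament cross-section = π × (1.75/2)² = 2.4053 mm².
Length = 143269.2 / 2.4053 = 59563.96 mm = 59.56 m.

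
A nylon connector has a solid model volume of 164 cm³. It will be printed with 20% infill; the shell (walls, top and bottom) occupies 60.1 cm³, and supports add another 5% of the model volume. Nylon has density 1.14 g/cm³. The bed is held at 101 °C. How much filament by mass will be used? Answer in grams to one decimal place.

Interior volume = 164 − 60.1, so 103.9 cm³.
Infill volume = 0.20 × 103.9, so 20.78 cm³.
Support = 0.05 × 164, so 8.2 cm³.
Deposited volume = 60.1 + 20.78 + 8.2, so 89.08 cm³.
Mass = 89.08 × 1.14, so 101.5512 g.

101.6 g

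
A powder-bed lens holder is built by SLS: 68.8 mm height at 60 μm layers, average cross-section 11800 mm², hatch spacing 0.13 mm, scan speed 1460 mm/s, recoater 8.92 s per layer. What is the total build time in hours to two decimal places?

Number of layers: 68.8 / 0.06 → 1147 (rounded up).
Hatch length per layer = 11800 / 0.13 = 90769.2 mm.
Scan time per layer: 90769.2 / 1460 → 62.1707 s.
Layer cycle = 62.1707 + 8.92 = 71.0907 s.
Build time = 1147 × 71.0907 = 81541.0329 s = 22.65 hours.

22.65 hours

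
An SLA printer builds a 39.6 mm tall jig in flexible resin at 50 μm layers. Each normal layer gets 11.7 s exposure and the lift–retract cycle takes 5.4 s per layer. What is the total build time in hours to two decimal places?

3.76 hours

Number of layers: 39.6 / 0.05 → 792 (rounded up).
Cycle time = 11.7 + 5.4, so 17.1 s.
Total = 792 × 17.1 = 13543.2 s = 3.76 hours.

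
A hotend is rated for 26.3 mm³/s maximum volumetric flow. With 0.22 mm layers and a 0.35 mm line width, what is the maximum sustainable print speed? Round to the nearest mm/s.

342 mm/s

A = 0.22 × 0.35 = 0.077 mm².
Max speed = 26.3 / 0.077 = 341.56 ≈ 342 mm/s.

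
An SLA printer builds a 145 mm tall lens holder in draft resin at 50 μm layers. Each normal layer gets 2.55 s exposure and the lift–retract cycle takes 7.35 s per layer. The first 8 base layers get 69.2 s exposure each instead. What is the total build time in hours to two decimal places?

Layer count = ceil(145 / 0.05) = 2900.
Base layers: 8 × (69.2 + 7.35) → 612.4 s.
Remaining layers = 2892 × (2.55 + 7.35) = 28630.8 s.
Total = 612.4 + 28630.8 = 29243.2 s = 8.12 hours.

8.12 hours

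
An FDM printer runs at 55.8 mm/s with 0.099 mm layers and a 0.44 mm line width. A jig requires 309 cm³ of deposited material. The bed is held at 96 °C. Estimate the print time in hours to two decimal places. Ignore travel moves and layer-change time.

Bead cross-section: 0.099 × 0.44 → 0.04356 mm².
Toolpath length = 309 cm³ / 0.04356 mm² = 309000 / 0.04356 = 7093663.9 mm.
Extrusion time = 7093663.9 / 55.8, so 127126.6 s.
Converting: 127126.6 s = 35.31 hours.

35.31 hours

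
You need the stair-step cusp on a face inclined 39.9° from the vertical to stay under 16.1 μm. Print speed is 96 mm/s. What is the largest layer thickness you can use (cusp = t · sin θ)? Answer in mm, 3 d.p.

0.025 mm

t = h_c / sin θ = 0.0161 / 0.6414 = 0.025 mm.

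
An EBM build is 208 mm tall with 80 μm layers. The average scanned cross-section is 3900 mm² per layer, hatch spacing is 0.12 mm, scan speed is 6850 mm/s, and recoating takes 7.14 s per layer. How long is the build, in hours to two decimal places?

8.58 hours

Number of layers: 208 / 0.08 → 2600 (rounded up).
Per-layer scan distance = 3900 / 0.12, so 32500 mm.
Beam time per layer = 32500 / 6850, so 4.7445 s.
Time per layer: 4.7445 + 7.14 → 11.8845 s.
Total: 2600 × 11.8845 s = 30899.7 s → 8.58 hours.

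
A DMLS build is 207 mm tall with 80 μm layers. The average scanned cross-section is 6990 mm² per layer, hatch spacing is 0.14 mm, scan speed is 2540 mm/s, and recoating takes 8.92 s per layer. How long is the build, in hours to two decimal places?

Layers = ⌈207/0.08⌉ = 2588.
Per-layer scan distance = 6990 / 0.14, so 49928.6 mm.
Laser time per layer = 49928.6 / 2540, so 19.6569 s.
Layer cycle = 19.6569 + 8.92 = 28.5769 s.
Build time = 2588 × 28.5769 = 73957.0172 s = 20.54 hours.

20.54 hours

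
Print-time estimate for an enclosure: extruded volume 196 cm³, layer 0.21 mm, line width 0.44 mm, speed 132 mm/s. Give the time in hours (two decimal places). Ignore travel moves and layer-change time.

Bead cross-section: 0.21 × 0.44 → 0.0924 mm².
Total extruded path = 196000/0.0924 = 2121212.1 mm.
Extrusion time: 2121212.1 / 132 → 16069.8 s.
16069.8 s = 4.46 hours.

4.46 hours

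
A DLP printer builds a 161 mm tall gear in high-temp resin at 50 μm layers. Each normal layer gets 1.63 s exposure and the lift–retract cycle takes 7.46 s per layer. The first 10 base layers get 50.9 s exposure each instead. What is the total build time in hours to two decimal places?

8.27 hours

Number of layers: 161 / 0.05 → 3220 (rounded up).
Base layers = 10 × (50.9 + 7.46) = 583.6 s.
Normal layers = 3210 × (1.63 + 7.46) = 29178.9 s.
Sum: 583.6 + 29178.9 = 29762.5 s → 8.27 hours.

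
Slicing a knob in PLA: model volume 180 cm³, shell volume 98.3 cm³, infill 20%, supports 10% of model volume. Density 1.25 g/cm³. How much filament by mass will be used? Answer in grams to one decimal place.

Interior volume: 180 − 98.3 → 81.7 cm³.
Infill deposited = 0.20 × 81.7, so 16.34 cm³.
Support = 0.10 × 180, so 18 cm³.
Total extruded = 98.3 + 16.34 + 18 = 132.64 cm³.
Mass = 132.64 × 1.25 = 165.8 g.

165.8 g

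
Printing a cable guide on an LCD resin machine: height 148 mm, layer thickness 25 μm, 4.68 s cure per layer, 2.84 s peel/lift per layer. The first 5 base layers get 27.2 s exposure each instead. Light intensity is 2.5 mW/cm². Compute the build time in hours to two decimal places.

Layer count = ceil(148 / 0.025) = 5920.
Base layers = 5 × (27.2 + 2.84) = 150.2 s.
Remaining layers = 5915 × (4.68 + 2.84), so 44480.8 s.
Total = 150.2 + 44480.8 = 44631 s = 12.40 hours.

12.40 hours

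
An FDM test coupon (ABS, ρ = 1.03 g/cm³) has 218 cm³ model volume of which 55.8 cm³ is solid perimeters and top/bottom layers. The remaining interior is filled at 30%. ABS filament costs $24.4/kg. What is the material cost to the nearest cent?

$2.63

Interior volume: 218 − 55.8 → 162.2 cm³.
Infill volume: 0.30 × 162.2 → 48.66 cm³.
Deposited volume = 55.8 + 48.66 = 104.46 cm³.
Mass = 104.46 × 1.03 = 107.5938 g.
Cost = 107.5938 g / 1000 × $24.4/kg = $2.63.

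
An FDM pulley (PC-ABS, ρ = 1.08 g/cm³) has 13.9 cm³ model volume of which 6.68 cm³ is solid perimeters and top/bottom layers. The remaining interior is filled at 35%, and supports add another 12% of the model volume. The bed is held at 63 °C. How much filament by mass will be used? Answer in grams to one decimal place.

Infill region: 13.9 − 6.68 → 7.22 cm³.
Deposited infill = 0.35 × 7.22, so 2.527 cm³.
Support = 0.12 × 13.9 = 1.668 cm³.
Total extruded: 6.68 + 2.527 + 1.668 → 10.875 cm³.
Mass = 10.875 × 1.08 = 11.745 g.

11.7 g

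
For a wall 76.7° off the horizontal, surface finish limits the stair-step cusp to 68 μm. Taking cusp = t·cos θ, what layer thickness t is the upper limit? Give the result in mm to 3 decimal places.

cos(76.7°) = 0.2300; t_max = 0.068/0.2300 = 0.296 mm.

0.296 mm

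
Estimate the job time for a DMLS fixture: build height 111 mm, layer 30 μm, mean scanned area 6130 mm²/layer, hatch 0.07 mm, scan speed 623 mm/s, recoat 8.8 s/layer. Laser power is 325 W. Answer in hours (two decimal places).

Layers = ⌈111/0.03⌉ = 3700.
Hatch length per layer = 6130 / 0.07, so 87571.4 mm.
Per-layer scan time: 87571.4 / 623 → 140.564 s.
Time per layer = 140.564 + 8.8, so 149.364 s.
3700 layers × 149.364 s/layer = 552646.8 s, i.e. 153.51 hours.

153.51 hours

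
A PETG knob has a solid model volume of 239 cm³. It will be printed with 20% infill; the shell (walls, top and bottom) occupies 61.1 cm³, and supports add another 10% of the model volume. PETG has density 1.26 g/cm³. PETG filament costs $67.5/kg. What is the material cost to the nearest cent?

Volume inside the shell: 239 − 61.1 → 177.9 cm³.
Infill volume = 0.20 × 177.9 = 35.58 cm³.
Support: 0.10 × 239 → 23.9 cm³.
Total extruded = 61.1 + 35.58 + 23.9, so 120.58 cm³.
Mass = 120.58 × 1.26 = 151.9308 g.
At $67.5/kg: 151.9308/1000 × 67.5 = $10.26.

$10.26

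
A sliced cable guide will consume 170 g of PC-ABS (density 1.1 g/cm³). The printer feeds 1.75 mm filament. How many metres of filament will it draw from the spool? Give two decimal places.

64.25 m

Extruded volume: 170/1.1 = 154.5455 cm³ (154545.5 mm³).
A = π r² = π × 0.875² = 2.4053 mm².
Length = 154545.5 / 2.4053 = 64252.07 mm = 64.25 m.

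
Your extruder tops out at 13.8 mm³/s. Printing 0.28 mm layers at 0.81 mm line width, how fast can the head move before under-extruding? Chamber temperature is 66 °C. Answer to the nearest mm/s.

Extrusion cross-section = 0.28 × 0.81 = 0.2268 mm².
Max speed = 13.8 / 0.2268 = 60.85 ≈ 61 mm/s.

61 mm/s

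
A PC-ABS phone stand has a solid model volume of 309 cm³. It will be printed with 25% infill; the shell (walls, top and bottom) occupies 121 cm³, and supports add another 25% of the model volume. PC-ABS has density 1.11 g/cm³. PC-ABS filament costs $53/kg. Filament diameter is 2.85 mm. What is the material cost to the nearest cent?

$14.43

Infill region = 309 − 121, so 188 cm³.
Infill volume: 0.25 × 188 → 47 cm³.
Support = 0.25 × 309, so 77.25 cm³.
Total extruded = 121 + 47 + 77.25 = 245.25 cm³.
Mass = 245.25 × 1.11 = 272.2275 g.
Cost = 272.2275 g / 1000 × $53/kg = $14.43.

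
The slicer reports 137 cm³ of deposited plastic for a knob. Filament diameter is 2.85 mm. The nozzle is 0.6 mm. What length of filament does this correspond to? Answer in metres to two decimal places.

A = π r² = π × 1.425² = 6.3794 mm².
L = 137000 mm³ / 6.3794 mm² = 21475.37 mm, i.e. 21.48 m.

21.48 m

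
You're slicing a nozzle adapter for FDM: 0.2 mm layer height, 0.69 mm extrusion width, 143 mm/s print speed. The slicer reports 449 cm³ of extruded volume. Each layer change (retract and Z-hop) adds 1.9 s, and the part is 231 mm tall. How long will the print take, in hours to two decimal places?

Line area: 0.2 × 0.69 → 0.138 mm².
Total extruded path = 449000/0.138 = 3253623.2 mm.
Extrusion time: 3253623.2 / 143 → 22752.6 s.
Layers = ⌈231/0.2⌉ = 1155.
Layer-change overhead = 1155 × 1.9 = 2194.5 s.
Total = 22752.6 + 2194.5 = 24947.1 s = 6.93 hours.

6.93 hours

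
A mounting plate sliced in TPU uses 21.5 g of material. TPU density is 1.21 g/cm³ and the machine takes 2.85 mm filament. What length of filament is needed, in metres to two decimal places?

Extruded volume: 21.5/1.21 = 17.7686 cm³ (17768.6 mm³).
Cross-section of 2.85 mm filament: π·(2.85/2)² = 6.3794 mm².
L = V/A = 17768.6/6.3794 = 2785.31 mm → 2.79 m.

2.79 m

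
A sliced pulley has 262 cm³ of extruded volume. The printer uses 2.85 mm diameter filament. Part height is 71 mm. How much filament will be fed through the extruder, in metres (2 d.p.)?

41.07 m

Cross-section of 2.85 mm filament: π·(2.85/2)² = 6.3794 mm².
L = 262000 mm³ / 6.3794 mm² = 41069.69 mm, i.e. 41.07 m.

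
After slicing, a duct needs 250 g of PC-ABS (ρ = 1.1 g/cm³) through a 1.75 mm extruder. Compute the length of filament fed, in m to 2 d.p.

94.49 m

Volume = 250 g / 1.1 g·cm⁻³ = 227.2727 cm³ = 227272.7 mm³.
Filament cross-section = π × (1.75/2)² = 2.4053 mm².
L = V/A = 227272.7/2.4053 = 94488.3 mm → 94.49 m.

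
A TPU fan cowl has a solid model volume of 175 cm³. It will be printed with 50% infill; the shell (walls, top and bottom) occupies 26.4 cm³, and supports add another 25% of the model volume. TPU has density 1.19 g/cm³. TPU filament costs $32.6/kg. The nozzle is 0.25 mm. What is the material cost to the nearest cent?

$5.60

Interior volume = 175 − 26.4, so 148.6 cm³.
Deposited infill = 0.50 × 148.6, so 74.3 cm³.
Support: 0.25 × 175 → 43.75 cm³.
Total printed volume = 26.4 + 74.3 + 43.75 = 144.45 cm³.
Mass = 144.45 × 1.19 = 171.8955 g.
Cost = 171.8955 g / 1000 × $32.6/kg = $5.60.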